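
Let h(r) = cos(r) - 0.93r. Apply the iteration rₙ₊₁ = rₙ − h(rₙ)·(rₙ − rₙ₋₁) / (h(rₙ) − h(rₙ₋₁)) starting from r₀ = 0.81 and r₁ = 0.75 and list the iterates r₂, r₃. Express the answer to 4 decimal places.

h(0.81) = -0.063802, h(0.75) = 0.034189
r₂ = 0.750000 − 0.034189·(0.750000 − 0.810000) / (0.034189 − (-0.063802)) = 0.750000 − (-0.002051)/(0.097990) = 0.770934
h(0.770934) = 0.000292
r₃ = 0.770934 − 0.000292·(0.770934 − 0.750000) / (0.000292 − 0.034189) = 0.770934 − (0.000006)/(-0.033897) = 0.771114

0.7709, 0.7711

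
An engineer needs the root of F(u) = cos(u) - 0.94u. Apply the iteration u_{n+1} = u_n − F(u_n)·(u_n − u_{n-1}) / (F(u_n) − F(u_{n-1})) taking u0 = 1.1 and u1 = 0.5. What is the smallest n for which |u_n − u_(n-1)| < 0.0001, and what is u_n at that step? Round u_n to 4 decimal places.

F(1.1) = -0.580404, F(0.5) = 0.407583
u2 = 0.500000 − 0.407583·(-0.600000)/(0.987986) = 0.747523;  |Δ| = 0.247523
F(0.747523) = 0.030703
u3 = 0.747523 − 0.030703·(0.247523)/(-0.376879) = 0.767688;  |Δ| = 0.020165
F(0.767688) = -0.002109
u4 = 0.767688 − (-0.002109)·(0.020165)/(-0.032812) = 0.766392;  |Δ| = 0.001296
F(0.766392) = 0.000009
u5 = 0.766392 − 0.000009·(-0.001296)/(0.002117) = 0.766398;  |Δ| = 0.000005
|u5 − u4| = 0.000005 < 0.0001

n = 5, u_n = 0.7664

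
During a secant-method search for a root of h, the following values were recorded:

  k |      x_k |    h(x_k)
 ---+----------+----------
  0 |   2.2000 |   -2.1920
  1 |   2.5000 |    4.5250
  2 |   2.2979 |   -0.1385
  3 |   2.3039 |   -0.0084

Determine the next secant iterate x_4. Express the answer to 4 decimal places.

x_4 = 2.3039 − (-0.0084)·(2.3039 − 2.2979) / (-0.0084 − (-0.1385))
   = 2.3039 − (-0.000050)/(0.130100) = 2.304287

2.3043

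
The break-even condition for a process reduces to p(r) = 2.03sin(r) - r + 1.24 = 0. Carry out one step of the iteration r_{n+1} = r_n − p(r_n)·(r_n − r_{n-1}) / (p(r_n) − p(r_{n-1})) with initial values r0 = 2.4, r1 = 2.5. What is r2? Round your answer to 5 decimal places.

2.48240

p(2.4) = 0.2111903, p(2.5) = -0.0451015
r2 = 2.5000000 − (-0.0451015)·(2.5000000 − 2.4000000) / (-0.0451015 − 0.2111903) = 2.5000000 − (-0.0045102)/(-0.2562918) = 2.4824023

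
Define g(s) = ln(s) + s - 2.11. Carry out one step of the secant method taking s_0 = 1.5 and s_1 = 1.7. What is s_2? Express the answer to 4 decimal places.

g(1.5) = -0.204535, g(1.7) = 0.120628
s_2 = 1.700000 − 0.120628·(1.700000 − 1.500000) / (0.120628 − (-0.204535)) = 1.700000 − (0.024126)/(0.325163) = 1.625804

1.6258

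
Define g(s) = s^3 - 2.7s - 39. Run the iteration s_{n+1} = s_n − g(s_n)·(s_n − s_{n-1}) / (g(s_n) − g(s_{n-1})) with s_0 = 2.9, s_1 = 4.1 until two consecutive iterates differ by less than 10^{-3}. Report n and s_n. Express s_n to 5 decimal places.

g(2.9) = -22.4410000, g(4.1) = 18.8510000
s_2 = 4.1000000 − 18.8510000·(1.2000000)/(41.2920000) = 3.5521651;  |Δ| = 0.5478349
g(3.5521651) = -3.7700649
s_3 = 3.5521651 − (-3.7700649)·(-0.5478349)/(-22.6210649) = 3.6434682;  |Δ| = 0.0913031
g(3.6434682) = -0.4708333
s_4 = 3.6434682 − (-0.4708333)·(0.0913031)/(3.2992317) = 3.6564980;  |Δ| = 0.0130299
g(3.6564980) = 0.0147529
s_5 = 3.6564980 − 0.0147529·(0.0130299)/(0.4855861) = 3.6561022;  |Δ| = 0.0003959
|s_5 − s_4| = 0.0003959 < 10^{-3}

n = 5, s_n = 3.65610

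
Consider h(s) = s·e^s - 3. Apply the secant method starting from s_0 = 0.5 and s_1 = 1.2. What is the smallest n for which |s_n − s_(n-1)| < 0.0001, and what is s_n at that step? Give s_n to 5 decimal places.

n = 6, s_n = 1.04991

h(0.5) = -2.1756394, h(1.2) = 0.9841403
s_2 = 1.2000000 − 0.9841403·(0.7000000)/(3.1597797) = 0.9819790;  |Δ| = 0.2180210
h(0.9819790) = -0.3783767
s_3 = 0.9819790 − (-0.3783767)·(-0.2180210)/(-1.3625170) = 1.0425244;  |Δ| = 0.0605453
h(1.0425244) = -0.0430172
s_4 = 1.0425244 − (-0.0430172)·(0.0605453)/(0.3353595) = 1.0502906;  |Δ| = 0.0077663
h(1.0502906) = 0.0022367
s_5 = 1.0502906 − 0.0022367·(0.0077663)/(0.0452539) = 1.0499068;  |Δ| = 0.0003838
h(1.0499068) = -0.0000123
s_6 = 1.0499068 − (-0.0000123)·(-0.0003838)/(-0.0022490) = 1.0499089;  |Δ| = 0.0000021
|s_6 − s_5| = 0.0000021 < 0.0001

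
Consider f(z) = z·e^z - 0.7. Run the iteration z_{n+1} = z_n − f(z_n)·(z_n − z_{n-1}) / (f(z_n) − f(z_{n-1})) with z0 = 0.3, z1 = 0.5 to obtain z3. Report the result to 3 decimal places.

f(0.3) = -0.29504, f(0.5) = 0.12436
z2 = 0.50000 − 0.12436·(0.50000 − 0.30000) / (0.12436 − (-0.29504)) = 0.50000 − (0.02487)/(0.41940) = 0.44070
f(0.44070) = -0.01525
z3 = 0.44070 − (-0.01525)·(0.44070 − 0.50000) / (-0.01525 − 0.12436) = 0.44070 − (0.00090)/(-0.13961) = 0.44717

0.447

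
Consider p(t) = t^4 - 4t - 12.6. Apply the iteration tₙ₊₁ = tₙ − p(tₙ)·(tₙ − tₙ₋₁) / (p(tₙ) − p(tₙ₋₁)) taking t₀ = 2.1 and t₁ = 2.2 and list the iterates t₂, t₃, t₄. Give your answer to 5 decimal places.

p(2.1) = -1.5519000, p(2.2) = 2.0256000
t₂ = 2.2000000 − 2.0256000·(2.2000000 − 2.1000000) / (2.0256000 − (-1.5519000)) = 2.2000000 − (0.2025600)/(3.5775000) = 2.1433795
p(2.1433795) = -0.0679882
t₃ = 2.1433795 − (-0.0679882)·(2.1433795 − 2.2000000) / (-0.0679882 − 2.0256000) = 2.1433795 − (0.0038495)/(-2.0935882) = 2.1452182
p(2.1452182) = -0.0028273
t₄ = 2.1452182 − (-0.0028273)·(2.1452182 − 2.1433795) / (-0.0028273 − (-0.0679882)) = 2.1452182 − (-0.0000052)/(0.0651609) = 2.1452980

2.14338, 2.14522, 2.14530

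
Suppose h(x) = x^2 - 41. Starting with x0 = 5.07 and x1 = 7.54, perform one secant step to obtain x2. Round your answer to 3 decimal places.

6.283

h(5.07) = -15.29510, h(7.54) = 15.85160
x2 = 7.54000 − 15.85160·(7.54000 − 5.07000) / (15.85160 − (-15.29510)) = 7.54000 − (39.15345)/(31.14670) = 6.28293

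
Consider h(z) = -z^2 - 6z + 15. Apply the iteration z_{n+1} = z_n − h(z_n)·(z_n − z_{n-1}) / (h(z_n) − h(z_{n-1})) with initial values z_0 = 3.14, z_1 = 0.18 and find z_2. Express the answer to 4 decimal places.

h(3.14) = -13.699600, h(0.18) = 13.887600
z_2 = 0.180000 − 13.887600·(0.180000 − 3.140000) / (13.887600 − (-13.699600)) = 0.180000 − (-41.107296)/(27.587200) = 1.670086

1.6701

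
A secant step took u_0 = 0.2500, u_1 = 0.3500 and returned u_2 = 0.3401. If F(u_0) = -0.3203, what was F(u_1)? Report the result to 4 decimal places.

0.0352

The secant line through (0.2500, -0.3203) and (0.3500, F(u_1)) crosses zero at u_2 = 0.3401.
So (0.2500, -0.3203), (0.3500, F(u_1)), (0.3401, 0) are collinear:
F(u_1) = -0.3203 · (0.3500 − 0.3401) / (0.2500 − 0.3401) = -0.3203 · (0.009900)/(-0.090100) = 0.035194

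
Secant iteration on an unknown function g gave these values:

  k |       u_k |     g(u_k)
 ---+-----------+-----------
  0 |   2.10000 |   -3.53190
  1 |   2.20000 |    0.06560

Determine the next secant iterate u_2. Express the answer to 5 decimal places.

2.19818

u_2 = 2.20000 − 0.06560·(2.20000 − 2.10000) / (0.06560 − (-3.53190))
   = 2.20000 − (0.0065600)/(3.5975000) = 2.1981765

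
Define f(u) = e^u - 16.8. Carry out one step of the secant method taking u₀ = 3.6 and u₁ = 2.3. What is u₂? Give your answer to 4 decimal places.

f(3.6) = 19.798234, f(2.3) = -6.825818
u₂ = 2.300000 − (-6.825818)·(2.300000 − 3.600000) / (-6.825818 − 19.798234) = 2.300000 − (8.873563)/(-26.624052) = 2.633291

2.6333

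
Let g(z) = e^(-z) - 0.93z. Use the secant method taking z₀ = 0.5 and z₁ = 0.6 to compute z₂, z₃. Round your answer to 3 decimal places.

g(0.5) = 0.14153, g(0.6) = -0.00919
z₂ = 0.60000 − (-0.00919)·(0.60000 − 0.50000) / (-0.00919 − 0.14153) = 0.60000 − (-0.00092)/(-0.15072) = 0.59390
g(0.59390) = -0.00016
z₃ = 0.59390 − (-0.00016)·(0.59390 − 0.60000) / (-0.00016 − (-0.00919)) = 0.59390 − (0.00000)/(0.00903) = 0.59379

0.594, 0.594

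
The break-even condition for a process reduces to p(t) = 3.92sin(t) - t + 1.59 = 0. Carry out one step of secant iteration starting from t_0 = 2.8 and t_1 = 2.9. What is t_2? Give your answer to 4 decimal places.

2.8217

p(2.8) = 0.103154, p(2.9) = -0.372143
t_2 = 2.900000 − (-0.372143)·(2.900000 − 2.800000) / (-0.372143 − 0.103154) = 2.900000 − (-0.037214)/(-0.475296) = 2.821703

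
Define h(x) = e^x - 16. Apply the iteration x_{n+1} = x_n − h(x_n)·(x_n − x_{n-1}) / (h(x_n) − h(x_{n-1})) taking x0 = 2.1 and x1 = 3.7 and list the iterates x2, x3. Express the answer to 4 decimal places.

h(2.1) = -7.833830, h(3.7) = 24.447304
x2 = 3.700000 − 24.447304·(3.700000 − 2.100000) / (24.447304 − (-7.833830)) = 3.700000 − (39.115687)/(32.281134) = 2.488280
h(2.488280) = -3.959448
x3 = 2.488280 − (-3.959448)·(2.488280 − 3.700000) / (-3.959448 − 24.447304) = 2.488280 − (4.797741)/(-28.406752) = 2.657175

2.4883, 2.6572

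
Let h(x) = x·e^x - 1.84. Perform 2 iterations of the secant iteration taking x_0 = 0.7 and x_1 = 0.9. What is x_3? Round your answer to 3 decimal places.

0.814

h(0.7) = -0.43037, h(0.9) = 0.37364
x_2 = 0.90000 − 0.37364·(0.90000 − 0.70000) / (0.37364 − (-0.43037)) = 0.90000 − (0.07473)/(0.80402) = 0.80706
h(0.80706) = -0.03115
x_3 = 0.80706 − (-0.03115)·(0.80706 − 0.90000) / (-0.03115 − 0.37364) = 0.80706 − (0.00289)/(-0.40479) = 0.81421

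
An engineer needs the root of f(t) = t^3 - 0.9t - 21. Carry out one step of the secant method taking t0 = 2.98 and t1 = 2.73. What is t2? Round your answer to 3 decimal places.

f(2.98) = 2.78159, f(2.73) = -3.11058
t2 = 2.73000 − (-3.11058)·(2.73000 − 2.98000) / (-3.11058 − 2.78159) = 2.73000 − (0.77765)/(-5.89218) = 2.86198

2.862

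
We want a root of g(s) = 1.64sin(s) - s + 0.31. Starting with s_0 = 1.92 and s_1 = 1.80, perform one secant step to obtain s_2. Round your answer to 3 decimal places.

1.873

g(1.92) = -0.06898, g(1.80) = 0.10711
s_2 = 1.80000 − 0.10711·(1.80000 − 1.92000) / (0.10711 − (-0.06898)) = 1.80000 − (-0.01285)/(0.17609) = 1.87299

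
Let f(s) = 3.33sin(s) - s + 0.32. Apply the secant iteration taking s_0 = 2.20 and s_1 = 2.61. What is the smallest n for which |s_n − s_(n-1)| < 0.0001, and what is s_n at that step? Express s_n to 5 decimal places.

f(2.20) = 0.8122930, f(2.61) = -0.6020002
s_2 = 2.6100000 − (-0.6020002)·(0.4100000)/(-1.4142932) = 2.4354817;  |Δ| = 0.1745183
f(2.4354817) = 0.0452873
s_3 = 2.4354817 − 0.0452873·(-0.1745183)/(0.6472874) = 2.4476918;  |Δ| = 0.0122101
f(2.4476918) = 0.0019792
s_4 = 2.4476918 − 0.0019792·(0.0122101)/(-0.0433080) = 2.4482498;  |Δ| = 0.0005580
f(2.4482498) = -0.0000076
s_5 = 2.4482498 − (-0.0000076)·(0.0005580)/(-0.0019869) = 2.4482477;  |Δ| = 0.0000021
|s_5 − s_4| = 0.0000021 < 0.0001

n = 5, s_n = 2.44825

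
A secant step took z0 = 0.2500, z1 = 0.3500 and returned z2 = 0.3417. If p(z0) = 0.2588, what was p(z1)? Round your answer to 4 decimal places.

The secant line through (0.2500, 0.2588) and (0.3500, p(z1)) crosses zero at z2 = 0.3417.
So (0.2500, 0.2588), (0.3500, p(z1)), (0.3417, 0) are collinear:
p(z1) = 0.2588 · (0.3500 − 0.3417) / (0.2500 − 0.3417) = 0.2588 · (0.008300)/(-0.091700) = -0.023425

-0.0234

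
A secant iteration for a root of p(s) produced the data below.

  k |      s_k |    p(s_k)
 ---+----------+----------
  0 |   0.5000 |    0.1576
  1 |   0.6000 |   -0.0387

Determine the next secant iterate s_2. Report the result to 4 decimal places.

0.5803

s_2 = 0.6000 − (-0.0387)·(0.6000 − 0.5000) / (-0.0387 − 0.1576)
   = 0.6000 − (-0.003870)/(-0.196300) = 0.580285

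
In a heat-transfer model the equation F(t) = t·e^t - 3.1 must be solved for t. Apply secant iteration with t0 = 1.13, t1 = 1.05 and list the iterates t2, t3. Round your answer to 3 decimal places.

F(1.13) = 0.39809, F(1.05) = -0.09947
t2 = 1.05000 − (-0.09947)·(1.05000 − 1.13000) / (-0.09947 − 0.39809) = 1.05000 − (0.00796)/(-0.49756) = 1.06599
F(1.06599) = -0.00466
t3 = 1.06599 − (-0.00466)·(1.06599 − 1.05000) / (-0.00466 − (-0.09947)) = 1.06599 − (-0.00007)/(0.09481) = 1.06678

1.066, 1.067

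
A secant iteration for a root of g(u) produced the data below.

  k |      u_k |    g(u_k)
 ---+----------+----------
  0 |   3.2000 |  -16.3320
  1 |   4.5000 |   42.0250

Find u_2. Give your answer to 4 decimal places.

3.5638

u_2 = 4.5000 − 42.0250·(4.5000 − 3.2000) / (42.0250 − (-16.3320))
   = 4.5000 − (54.632500)/(58.357000) = 3.563823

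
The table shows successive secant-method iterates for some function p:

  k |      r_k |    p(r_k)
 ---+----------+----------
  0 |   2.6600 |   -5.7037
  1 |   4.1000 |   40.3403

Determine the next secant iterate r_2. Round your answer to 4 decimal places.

r_2 = 4.1000 − 40.3403·(4.1000 − 2.6600) / (40.3403 − (-5.7037))
   = 4.1000 − (58.090032)/(46.044000) = 2.838380

2.8384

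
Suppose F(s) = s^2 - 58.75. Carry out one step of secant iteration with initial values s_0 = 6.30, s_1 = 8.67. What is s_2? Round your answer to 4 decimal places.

F(6.30) = -19.060000, F(8.67) = 16.418900
s_2 = 8.670000 − 16.418900·(8.670000 − 6.300000) / (16.418900 − (-19.060000)) = 8.670000 − (38.912793)/(35.478900) = 7.573213

7.5732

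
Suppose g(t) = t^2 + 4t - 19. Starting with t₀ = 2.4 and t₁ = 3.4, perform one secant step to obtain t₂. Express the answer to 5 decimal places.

g(2.4) = -3.6400000, g(3.4) = 6.1600000
t₂ = 3.4000000 − 6.1600000·(3.4000000 − 2.4000000) / (6.1600000 − (-3.6400000)) = 3.4000000 − (6.1600000)/(9.8000000) = 2.7714286

2.77143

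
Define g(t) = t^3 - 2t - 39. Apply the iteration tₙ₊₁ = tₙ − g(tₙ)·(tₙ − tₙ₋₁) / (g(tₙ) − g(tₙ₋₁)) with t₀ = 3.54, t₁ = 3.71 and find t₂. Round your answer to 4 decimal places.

3.5859

g(3.54) = -1.718136, g(3.71) = 4.644811
t₂ = 3.710000 − 4.644811·(3.710000 − 3.540000) / (4.644811 − (-1.718136)) = 3.710000 − (0.789618)/(6.362947) = 3.585904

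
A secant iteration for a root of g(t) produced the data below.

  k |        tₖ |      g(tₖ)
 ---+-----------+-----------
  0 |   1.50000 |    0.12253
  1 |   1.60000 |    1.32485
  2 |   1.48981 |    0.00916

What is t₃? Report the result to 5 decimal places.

t₃ = 1.48981 − 0.00916·(1.48981 − 1.60000) / (0.00916 − 1.32485)
   = 1.48981 − (-0.0010093)/(-1.3156900) = 1.4890428

1.48904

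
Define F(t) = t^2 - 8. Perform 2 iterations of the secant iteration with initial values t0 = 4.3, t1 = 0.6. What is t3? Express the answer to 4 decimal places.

3.3689

F(4.3) = 10.490000, F(0.6) = -7.640000
t2 = 0.600000 − (-7.640000)·(0.600000 − 4.300000) / (-7.640000 − 10.490000) = 0.600000 − (28.268000)/(-18.130000) = 2.159184
F(2.159184) = -3.337926
t3 = 2.159184 − (-3.337926)·(2.159184 − 0.600000) / (-3.337926 − (-7.640000)) = 2.159184 − (-5.204440)/(4.302074) = 3.368935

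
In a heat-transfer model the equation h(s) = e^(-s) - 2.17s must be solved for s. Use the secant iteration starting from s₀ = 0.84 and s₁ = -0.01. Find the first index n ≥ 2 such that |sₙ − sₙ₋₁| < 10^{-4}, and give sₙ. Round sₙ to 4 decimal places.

n = 5, sₙ = 0.3310

h(0.84) = -1.391089, h(-0.01) = 1.031750
s₂ = -0.010000 − 1.031750·(-0.850000)/(2.422840) = 0.351967;  |Δ| = 0.361967
h(0.351967) = -0.060465
s₃ = 0.351967 − (-0.060465)·(0.361967)/(-1.092215) = 0.331928;  |Δ| = 0.020038
h(0.331928) = -0.002746
s₄ = 0.331928 − (-0.002746)·(-0.020038)/(0.057718) = 0.330975;  |Δ| = 0.000953
h(0.330975) = 0.000007
s₅ = 0.330975 − 0.000007·(-0.000953)/(0.002753) = 0.330978;  |Δ| = 0.000002
|s₅ − s₄| = 0.000002 < 10^{-4}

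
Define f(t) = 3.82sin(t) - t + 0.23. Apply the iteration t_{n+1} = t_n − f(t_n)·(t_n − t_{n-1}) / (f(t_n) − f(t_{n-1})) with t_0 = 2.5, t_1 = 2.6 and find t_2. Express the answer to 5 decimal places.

2.50388

f(2.5) = 0.0161636, f(2.6) = -0.4007848
t_2 = 2.6000000 − (-0.4007848)·(2.6000000 − 2.5000000) / (-0.4007848 − 0.0161636) = 2.6000000 − (-0.0400785)/(-0.4169484) = 2.5038766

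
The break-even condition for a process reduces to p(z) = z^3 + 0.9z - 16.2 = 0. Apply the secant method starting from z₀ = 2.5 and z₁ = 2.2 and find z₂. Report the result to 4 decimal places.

p(2.5) = 1.675000, p(2.2) = -3.572000
z₂ = 2.200000 − (-3.572000)·(2.200000 − 2.500000) / (-3.572000 − 1.675000) = 2.200000 − (1.071600)/(-5.247000) = 2.404231

2.4042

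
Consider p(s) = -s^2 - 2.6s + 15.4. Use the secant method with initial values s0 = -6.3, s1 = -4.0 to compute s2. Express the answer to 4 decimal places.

-5.2727

p(-6.3) = -7.910000, p(-4.0) = 9.800000
s2 = -4.000000 − 9.800000·(-4.000000 − (-6.300000)) / (9.800000 − (-7.910000)) = -4.000000 − (22.540000)/(17.710000) = -5.272727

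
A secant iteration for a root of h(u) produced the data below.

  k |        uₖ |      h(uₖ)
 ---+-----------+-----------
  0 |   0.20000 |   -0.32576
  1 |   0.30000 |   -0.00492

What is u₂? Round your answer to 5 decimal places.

u₂ = 0.30000 − (-0.00492)·(0.30000 − 0.20000) / (-0.00492 − (-0.32576))
   = 0.30000 − (-0.0004920)/(0.3208400) = 0.3015335

0.30153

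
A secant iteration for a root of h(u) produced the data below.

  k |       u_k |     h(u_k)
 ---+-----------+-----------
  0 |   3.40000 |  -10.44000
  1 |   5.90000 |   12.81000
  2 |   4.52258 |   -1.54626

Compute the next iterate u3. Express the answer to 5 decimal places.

u3 = 4.52258 − (-1.54626)·(4.52258 − 5.90000) / (-1.54626 − 12.81000)
   = 4.52258 − (2.1298494)/(-14.3562600) = 4.6709368

4.67094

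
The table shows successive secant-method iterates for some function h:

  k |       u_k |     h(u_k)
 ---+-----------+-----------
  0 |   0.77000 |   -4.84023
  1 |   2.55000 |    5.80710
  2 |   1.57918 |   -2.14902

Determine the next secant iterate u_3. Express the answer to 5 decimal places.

u_3 = 1.57918 − (-2.14902)·(1.57918 − 2.55000) / (-2.14902 − 5.80710)
   = 1.57918 − (2.0863116)/(-7.9561200) = 1.8414073

1.84141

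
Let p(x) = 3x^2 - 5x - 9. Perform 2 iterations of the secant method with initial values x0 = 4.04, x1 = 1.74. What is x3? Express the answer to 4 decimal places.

p(4.04) = 19.764800, p(1.74) = -8.617200
x2 = 1.740000 − (-8.617200)·(1.740000 − 4.040000) / (-8.617200 − 19.764800) = 1.740000 − (19.819560)/(-28.382000) = 2.438314
p(2.438314) = -3.355440
x3 = 2.438314 − (-3.355440)·(2.438314 − 1.740000) / (-3.355440 − (-8.617200)) = 2.438314 − (-2.343152)/(5.261760) = 2.883632

2.8836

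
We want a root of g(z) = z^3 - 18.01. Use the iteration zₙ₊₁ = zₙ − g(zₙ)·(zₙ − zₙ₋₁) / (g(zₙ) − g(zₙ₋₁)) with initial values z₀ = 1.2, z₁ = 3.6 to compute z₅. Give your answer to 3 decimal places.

g(1.2) = -16.28200, g(3.6) = 28.64600
z₂ = 3.60000 − 28.64600·(3.60000 − 1.20000) / (28.64600 − (-16.28200)) = 3.60000 − (68.75040)/(44.92800) = 2.06976
g(2.06976) = -9.14328
z₃ = 2.06976 − (-9.14328)·(2.06976 − 3.60000) / (-9.14328 − 28.64600) = 2.06976 − (13.99136)/(-37.78928) = 2.44001
g(2.44001) = -3.48300
z₄ = 2.44001 − (-3.48300)·(2.44001 − 2.06976) / (-3.48300 − (-9.14328)) = 2.44001 − (-1.28957)/(5.66027) = 2.66784
g(2.66784) = 0.97801
z₅ = 2.66784 − 0.97801·(2.66784 − 2.44001) / (0.97801 − (-3.48300)) = 2.66784 − (0.22282)/(4.46102) = 2.61789

2.618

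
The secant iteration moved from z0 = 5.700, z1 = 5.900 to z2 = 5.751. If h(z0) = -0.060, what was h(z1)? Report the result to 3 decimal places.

The secant line through (5.700, -0.060) and (5.900, h(z1)) crosses zero at z2 = 5.751.
So (5.700, -0.060), (5.900, h(z1)), (5.751, 0) are collinear:
h(z1) = -0.060 · (5.900 − 5.751) / (5.700 − 5.751) = -0.060 · (0.14900)/(-0.05100) = 0.17529

0.175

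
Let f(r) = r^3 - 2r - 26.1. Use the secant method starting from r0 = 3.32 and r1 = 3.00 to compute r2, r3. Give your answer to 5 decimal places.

f(3.32) = 3.8543680, f(3.00) = -5.1000000
r2 = 3.0000000 − (-5.1000000)·(3.0000000 − 3.3200000) / (-5.1000000 − 3.8543680) = 3.0000000 − (1.6320000)/(-8.9543680) = 3.1822574
f(3.1822574) = -0.2385504
r3 = 3.1822574 − (-0.2385504)·(3.1822574 − 3.0000000) / (-0.2385504 − (-5.1000000)) = 3.1822574 − (-0.0434776)/(4.8614496) = 3.1912008

3.18226, 3.19120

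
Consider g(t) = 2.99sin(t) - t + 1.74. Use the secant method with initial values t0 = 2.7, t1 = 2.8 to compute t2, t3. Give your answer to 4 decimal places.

g(2.7) = 0.317866, g(2.8) = -0.058385
t2 = 2.800000 − (-0.058385)·(2.800000 − 2.700000) / (-0.058385 − 0.317866) = 2.800000 − (-0.005839)/(-0.376251) = 2.784482
g(2.784482) = 0.000727
t3 = 2.784482 − 0.000727·(2.784482 − 2.800000) / (0.000727 − (-0.058385)) = 2.784482 − (-0.000011)/(0.059112) = 2.784673

2.7845, 2.7847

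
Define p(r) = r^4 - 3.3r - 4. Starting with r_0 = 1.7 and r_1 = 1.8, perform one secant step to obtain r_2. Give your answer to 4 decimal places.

1.7693

p(1.7) = -1.257900, p(1.8) = 0.557600
r_2 = 1.800000 − 0.557600·(1.800000 − 1.700000) / (0.557600 − (-1.257900)) = 1.800000 − (0.055760)/(1.815500) = 1.769287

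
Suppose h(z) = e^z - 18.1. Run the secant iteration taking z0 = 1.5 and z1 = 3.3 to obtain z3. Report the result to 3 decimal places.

2.834

h(1.5) = -13.61831, h(3.3) = 9.01264
z2 = 3.30000 − 9.01264·(3.30000 − 1.50000) / (9.01264 − (-13.61831)) = 3.30000 − (16.22275)/(22.63095) = 2.58316
h(2.58316) = -4.86108
z3 = 2.58316 − (-4.86108)·(2.58316 − 3.30000) / (-4.86108 − 9.01264) = 2.58316 − (3.48461)/(-13.87372) = 2.83433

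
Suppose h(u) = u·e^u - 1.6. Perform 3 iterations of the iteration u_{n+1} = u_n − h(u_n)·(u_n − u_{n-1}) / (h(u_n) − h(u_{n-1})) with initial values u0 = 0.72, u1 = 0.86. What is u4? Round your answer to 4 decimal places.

h(0.72) = -0.120808, h(0.86) = 0.432318
u2 = 0.860000 − 0.432318·(0.860000 − 0.720000) / (0.432318 − (-0.120808)) = 0.860000 − (0.060525)/(0.553126) = 0.750577
h(0.750577) = -0.010110
u3 = 0.750577 − (-0.010110)·(0.750577 − 0.860000) / (-0.010110 − 0.432318) = 0.750577 − (0.001106)/(-0.442428) = 0.753078
h(0.753078) = -0.000820
u4 = 0.753078 − (-0.000820)·(0.753078 − 0.750577) / (-0.000820 − (-0.010110)) = 0.753078 − (-0.000002)/(0.009290) = 0.753298

0.7533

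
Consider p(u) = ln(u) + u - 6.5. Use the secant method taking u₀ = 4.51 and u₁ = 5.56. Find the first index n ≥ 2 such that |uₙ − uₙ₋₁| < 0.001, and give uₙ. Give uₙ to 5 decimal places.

p(4.51) = -0.4837028, p(5.56) = 0.7755981
u₂ = 5.5600000 − 0.7755981·(1.0500000)/(1.2593010) = 4.9133095;  |Δ| = 0.6466905
p(4.9133095) = 0.0052572
u₃ = 4.9133095 − 0.0052572·(-0.6466905)/(-0.7703409) = 4.9088961;  |Δ| = 0.0044133
p(4.9088961) = -0.0000548
u₄ = 4.9088961 − (-0.0000548)·(-0.0044133)/(-0.0053120) = 4.9089416;  |Δ| = 0.0000455
|u₄ − u₃| = 0.0000455 < 0.001

n = 4, uₙ = 4.90894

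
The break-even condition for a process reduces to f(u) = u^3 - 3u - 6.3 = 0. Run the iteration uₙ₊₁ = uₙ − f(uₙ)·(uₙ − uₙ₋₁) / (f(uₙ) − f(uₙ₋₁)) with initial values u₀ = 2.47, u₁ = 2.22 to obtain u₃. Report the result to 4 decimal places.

2.3777

f(2.47) = 1.359223, f(2.22) = -2.018952
u₂ = 2.220000 − (-2.018952)·(2.220000 − 2.470000) / (-2.018952 − 1.359223) = 2.220000 − (0.504738)/(-3.378175) = 2.369411
f(2.369411) = -0.106096
u₃ = 2.369411 − (-0.106096)·(2.369411 − 2.220000) / (-0.106096 − (-2.018952)) = 2.369411 − (-0.015852)/(1.912856) = 2.377699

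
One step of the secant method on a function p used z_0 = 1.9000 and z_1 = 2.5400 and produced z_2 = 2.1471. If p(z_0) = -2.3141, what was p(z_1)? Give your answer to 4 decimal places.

3.6795

The secant line through (1.9000, -2.3141) and (2.5400, p(z_1)) crosses zero at z_2 = 2.1471.
So (1.9000, -2.3141), (2.5400, p(z_1)), (2.1471, 0) are collinear:
p(z_1) = -2.3141 · (2.5400 − 2.1471) / (1.9000 − 2.1471) = -2.3141 · (0.392900)/(-0.247100) = 3.679522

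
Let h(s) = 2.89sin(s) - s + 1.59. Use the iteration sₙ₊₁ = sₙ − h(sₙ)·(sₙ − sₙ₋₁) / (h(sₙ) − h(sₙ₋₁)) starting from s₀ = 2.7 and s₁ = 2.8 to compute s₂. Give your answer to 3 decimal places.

h(2.7) = 0.12513, h(2.8) = -0.24188
s₂ = 2.80000 − (-0.24188)·(2.80000 − 2.70000) / (-0.24188 − 0.12513) = 2.80000 − (-0.02419)/(-0.36701) = 2.73409

2.734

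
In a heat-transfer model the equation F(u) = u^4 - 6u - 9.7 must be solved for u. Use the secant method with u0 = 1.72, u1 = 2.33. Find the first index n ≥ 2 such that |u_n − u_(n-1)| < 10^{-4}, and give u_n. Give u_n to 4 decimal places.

F(1.72) = -11.267869, F(2.33) = 5.792955
u2 = 2.330000 − 5.792955·(0.610000)/(17.060825) = 2.122876;  |Δ| = 0.207124
F(2.122876) = -2.127783
u3 = 2.122876 − (-2.127783)·(-0.207124)/(-7.920738) = 2.178517;  |Δ| = 0.055641
F(2.178517) = -0.247198
u4 = 2.178517 − (-0.247198)·(0.055641)/(1.880585) = 2.185831;  |Δ| = 0.007314
F(2.185831) = 0.012919
u5 = 2.185831 − 0.012919·(0.007314)/(0.260116) = 2.185467;  |Δ| = 0.000363
F(2.185467) = -0.000072
u6 = 2.185467 − (-0.000072)·(-0.000363)/(-0.012991) = 2.185469;  |Δ| = 0.000002
|u6 − u5| = 0.000002 < 10^{-4}

n = 6, u_n = 2.1855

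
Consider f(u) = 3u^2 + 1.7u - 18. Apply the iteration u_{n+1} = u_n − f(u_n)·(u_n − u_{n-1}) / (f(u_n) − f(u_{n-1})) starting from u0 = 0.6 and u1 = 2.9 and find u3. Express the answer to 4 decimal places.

f(0.6) = -15.900000, f(2.9) = 12.160000
u2 = 2.900000 − 12.160000·(2.900000 − 0.600000) / (12.160000 − (-15.900000)) = 2.900000 − (27.968000)/(28.060000) = 1.903279
f(1.903279) = -3.897017
u3 = 1.903279 − (-3.897017)·(1.903279 − 2.900000) / (-3.897017 − 12.160000) = 1.903279 − (3.884240)/(-16.057017) = 2.145182

2.1452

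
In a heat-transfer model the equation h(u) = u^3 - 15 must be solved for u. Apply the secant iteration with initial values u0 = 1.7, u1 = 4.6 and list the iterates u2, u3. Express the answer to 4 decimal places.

h(1.7) = -10.087000, h(4.6) = 82.336000
u2 = 4.600000 − 82.336000·(4.600000 − 1.700000) / (82.336000 − (-10.087000)) = 4.600000 − (238.774400)/(92.423000) = 2.016505
h(2.016505) = -6.800307
u3 = 2.016505 − (-6.800307)·(2.016505 − 4.600000) / (-6.800307 − 82.336000) = 2.016505 − (17.568561)/(-89.136307) = 2.213602

2.0165, 2.2136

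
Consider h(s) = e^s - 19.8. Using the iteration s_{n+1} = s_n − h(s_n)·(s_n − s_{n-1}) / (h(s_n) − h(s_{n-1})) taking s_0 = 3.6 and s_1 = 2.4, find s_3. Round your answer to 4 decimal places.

3.0435

h(3.6) = 16.798234, h(2.4) = -8.776824
s_2 = 2.400000 − (-8.776824)·(2.400000 − 3.600000) / (-8.776824 − 16.798234) = 2.400000 − (10.532188)/(-25.575058) = 2.811815
h(2.811815) = -3.159910
s_3 = 2.811815 − (-3.159910)·(2.811815 − 2.400000) / (-3.159910 − (-8.776824)) = 2.811815 − (-1.301298)/(5.616913) = 3.043490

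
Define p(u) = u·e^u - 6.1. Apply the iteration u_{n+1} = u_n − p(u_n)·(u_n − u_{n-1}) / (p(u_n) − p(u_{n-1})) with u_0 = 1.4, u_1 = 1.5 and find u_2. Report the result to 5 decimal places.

1.44044

p(1.4) = -0.4227200, p(1.5) = 0.6225336
u_2 = 1.5000000 − 0.6225336·(1.5000000 − 1.4000000) / (0.6225336 − (-0.4227200)) = 1.5000000 − (0.0622534)/(1.0452537) = 1.4404419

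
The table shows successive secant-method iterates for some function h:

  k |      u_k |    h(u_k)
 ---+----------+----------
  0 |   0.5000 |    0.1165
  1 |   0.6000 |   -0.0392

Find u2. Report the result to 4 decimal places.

u2 = 0.6000 − (-0.0392)·(0.6000 − 0.5000) / (-0.0392 − 0.1165)
   = 0.6000 − (-0.003920)/(-0.155700) = 0.574823

0.5748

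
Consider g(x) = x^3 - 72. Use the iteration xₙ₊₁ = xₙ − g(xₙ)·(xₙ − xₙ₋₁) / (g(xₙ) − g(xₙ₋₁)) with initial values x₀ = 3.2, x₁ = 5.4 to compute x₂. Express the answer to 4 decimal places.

3.8922

g(3.2) = -39.232000, g(5.4) = 85.464000
x₂ = 5.400000 − 85.464000·(5.400000 − 3.200000) / (85.464000 − (-39.232000)) = 5.400000 − (188.020800)/(124.696000) = 3.892167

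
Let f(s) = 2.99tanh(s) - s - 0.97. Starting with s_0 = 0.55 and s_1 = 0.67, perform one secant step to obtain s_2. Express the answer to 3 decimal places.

f(0.55) = -0.02344, f(0.67) = 0.10909
s_2 = 0.67000 − 0.10909·(0.67000 − 0.55000) / (0.10909 − (-0.02344)) = 0.67000 − (0.01309)/(0.13253) = 0.57123

0.571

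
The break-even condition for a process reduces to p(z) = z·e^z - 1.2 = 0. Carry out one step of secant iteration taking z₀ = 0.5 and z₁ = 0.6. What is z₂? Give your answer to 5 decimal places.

p(0.5) = -0.3756394, p(0.6) = -0.1067287
z₂ = 0.6000000 − (-0.1067287)·(0.6000000 − 0.5000000) / (-0.1067287 − (-0.3756394)) = 0.6000000 − (-0.0106729)/(0.2689106) = 0.6396893

0.63969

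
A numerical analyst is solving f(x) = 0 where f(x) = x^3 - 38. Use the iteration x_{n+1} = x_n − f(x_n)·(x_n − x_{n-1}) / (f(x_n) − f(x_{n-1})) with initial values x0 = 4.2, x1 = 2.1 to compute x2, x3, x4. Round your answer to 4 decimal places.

3.0310, 3.5397, 3.3440

f(4.2) = 36.088000, f(2.1) = -28.739000
x2 = 2.100000 − (-28.739000)·(2.100000 − 4.200000) / (-28.739000 − 36.088000) = 2.100000 − (60.351900)/(-64.827000) = 3.030969
f(3.030969) = -10.155187
x3 = 3.030969 − (-10.155187)·(3.030969 − 2.100000) / (-10.155187 − (-28.739000)) = 3.030969 − (-9.454160)/(18.583813) = 3.539699
f(3.539699) = 6.350568
x4 = 3.539699 − 6.350568·(3.539699 − 3.030969) / (6.350568 − (-10.155187)) = 3.539699 − (3.230730)/(16.505755) = 3.343966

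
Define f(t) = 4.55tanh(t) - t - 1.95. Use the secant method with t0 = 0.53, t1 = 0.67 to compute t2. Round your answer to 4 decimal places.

f(0.53) = -0.271516, f(0.67) = 0.041658
t2 = 0.670000 − 0.041658·(0.670000 − 0.530000) / (0.041658 − (-0.271516)) = 0.670000 − (0.005832)/(0.313175) = 0.651377

0.6514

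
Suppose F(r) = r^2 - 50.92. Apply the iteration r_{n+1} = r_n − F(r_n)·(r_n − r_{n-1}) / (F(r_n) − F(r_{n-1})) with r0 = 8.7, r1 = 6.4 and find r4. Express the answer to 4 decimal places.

F(8.7) = 24.770000, F(6.4) = -9.960000
r2 = 6.400000 − (-9.960000)·(6.400000 − 8.700000) / (-9.960000 − 24.770000) = 6.400000 − (22.908000)/(-34.730000) = 7.059603
F(7.059603) = -1.082010
r3 = 7.059603 − (-1.082010)·(7.059603 − 6.400000) / (-1.082010 − (-9.960000)) = 7.059603 − (-0.713697)/(8.877990) = 7.139992
F(7.139992) = 0.059488
r4 = 7.139992 − 0.059488·(7.139992 − 7.059603) / (0.059488 − (-1.082010)) = 7.139992 − (0.004782)/(1.141498) = 7.135803

7.1358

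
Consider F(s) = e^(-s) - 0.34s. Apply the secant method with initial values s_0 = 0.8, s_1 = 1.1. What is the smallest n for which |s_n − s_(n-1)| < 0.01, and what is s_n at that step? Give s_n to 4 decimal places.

n = 3, s_n = 1.0397

F(0.8) = 0.177329, F(1.1) = -0.041129
s_2 = 1.100000 − (-0.041129)·(0.300000)/(-0.218458) = 1.043519;  |Δ| = 0.056481
F(1.043519) = -0.002584
s_3 = 1.043519 − (-0.002584)·(-0.056481)/(0.038545) = 1.039734;  |Δ| = 0.003786
|s_3 − s_2| = 0.003786 < 0.01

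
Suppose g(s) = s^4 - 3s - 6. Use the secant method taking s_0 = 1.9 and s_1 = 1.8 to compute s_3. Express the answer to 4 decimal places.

g(1.9) = 1.332100, g(1.8) = -0.902400
s_2 = 1.800000 − (-0.902400)·(1.800000 − 1.900000) / (-0.902400 − 1.332100) = 1.800000 − (0.090240)/(-2.234500) = 1.840385
g(1.840385) = -0.049274
s_3 = 1.840385 − (-0.049274)·(1.840385 − 1.800000) / (-0.049274 − (-0.902400)) = 1.840385 − (-0.001990)/(0.853126) = 1.842717

1.8427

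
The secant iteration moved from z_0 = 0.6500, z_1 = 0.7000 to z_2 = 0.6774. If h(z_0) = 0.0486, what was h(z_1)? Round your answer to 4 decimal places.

The secant line through (0.6500, 0.0486) and (0.7000, h(z_1)) crosses zero at z_2 = 0.6774.
So (0.6500, 0.0486), (0.7000, h(z_1)), (0.6774, 0) are collinear:
h(z_1) = 0.0486 · (0.7000 − 0.6774) / (0.6500 − 0.6774) = 0.0486 · (0.022600)/(-0.027400) = -0.040086

-0.0401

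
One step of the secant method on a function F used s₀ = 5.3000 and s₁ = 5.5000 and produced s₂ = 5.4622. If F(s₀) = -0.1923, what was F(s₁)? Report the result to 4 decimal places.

The secant line through (5.3000, -0.1923) and (5.5000, F(s₁)) crosses zero at s₂ = 5.4622.
So (5.3000, -0.1923), (5.5000, F(s₁)), (5.4622, 0) are collinear:
F(s₁) = -0.1923 · (5.5000 − 5.4622) / (5.3000 − 5.4622) = -0.1923 · (0.037800)/(-0.162200) = 0.044815

0.0448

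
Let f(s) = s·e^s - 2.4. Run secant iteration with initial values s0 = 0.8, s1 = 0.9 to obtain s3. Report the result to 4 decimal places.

0.9386

f(0.8) = -0.619567, f(0.9) = -0.186357
s2 = 0.900000 − (-0.186357)·(0.900000 − 0.800000) / (-0.186357 − (-0.619567)) = 0.900000 − (-0.018636)/(0.433210) = 0.943018
f(0.943018) = 0.021404
s3 = 0.943018 − 0.021404·(0.943018 − 0.900000) / (0.021404 − (-0.186357)) = 0.943018 − (0.000921)/(0.207761) = 0.938586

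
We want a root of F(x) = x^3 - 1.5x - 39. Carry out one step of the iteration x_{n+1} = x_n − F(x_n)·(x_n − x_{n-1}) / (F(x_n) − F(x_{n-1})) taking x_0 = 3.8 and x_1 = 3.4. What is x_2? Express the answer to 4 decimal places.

F(3.8) = 10.172000, F(3.4) = -4.796000
x_2 = 3.400000 − (-4.796000)·(3.400000 − 3.800000) / (-4.796000 − 10.172000) = 3.400000 − (1.918400)/(-14.968000) = 3.528167

3.5282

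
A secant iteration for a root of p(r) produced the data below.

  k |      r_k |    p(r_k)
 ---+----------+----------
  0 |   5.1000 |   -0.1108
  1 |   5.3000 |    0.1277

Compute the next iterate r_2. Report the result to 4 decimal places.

r_2 = 5.3000 − 0.1277·(5.3000 − 5.1000) / (0.1277 − (-0.1108))
   = 5.3000 − (0.025540)/(0.238500) = 5.192914

5.1929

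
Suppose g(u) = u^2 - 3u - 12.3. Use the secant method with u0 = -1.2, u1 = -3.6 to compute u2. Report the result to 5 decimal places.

-2.13077

g(-1.2) = -7.2600000, g(-3.6) = 11.4600000
u2 = -3.6000000 − 11.4600000·(-3.6000000 − (-1.2000000)) / (11.4600000 − (-7.2600000)) = -3.6000000 − (-27.5040000)/(18.7200000) = -2.1307692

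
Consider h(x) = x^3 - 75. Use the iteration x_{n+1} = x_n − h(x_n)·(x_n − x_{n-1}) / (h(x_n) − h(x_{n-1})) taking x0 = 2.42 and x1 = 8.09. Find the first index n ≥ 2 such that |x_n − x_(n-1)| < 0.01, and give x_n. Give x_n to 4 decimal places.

n = 7, x_n = 4.2172

h(2.42) = -60.827512, h(8.09) = 454.475129
x2 = 8.090000 − 454.475129·(5.670000)/(515.302641) = 3.089300;  |Δ| = 5.000700
h(3.089300) = -45.516421
x3 = 3.089300 − (-45.516421)·(-5.000700)/(-499.991550) = 3.544536;  |Δ| = 0.455236
h(3.544536) = -30.467406
x4 = 3.544536 − (-30.467406)·(0.455236)/(15.049015) = 4.466180;  |Δ| = 0.921645
h(4.466180) = 14.085865
x5 = 4.466180 − 14.085865·(0.921645)/(44.553271) = 4.174795;  |Δ| = 0.291385
h(4.174795) = -2.237849
x6 = 4.174795 − (-2.237849)·(-0.291385)/(-16.323714) = 4.214742;  |Δ| = 0.039947
h(4.214742) = -0.129124
x7 = 4.214742 − (-0.129124)·(0.039947)/(2.108725) = 4.217188;  |Δ| = 0.002446
|x7 − x6| = 0.002446 < 0.01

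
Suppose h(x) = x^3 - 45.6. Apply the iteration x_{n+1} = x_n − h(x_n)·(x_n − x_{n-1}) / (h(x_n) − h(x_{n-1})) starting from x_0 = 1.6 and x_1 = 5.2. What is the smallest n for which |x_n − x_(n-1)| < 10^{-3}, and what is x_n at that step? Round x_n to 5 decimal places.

n = 7, x_n = 3.57263

h(1.6) = -41.5040000, h(5.2) = 95.0080000
x_2 = 5.2000000 − 95.0080000·(3.6000000)/(136.5120000) = 2.6945148;  |Δ| = 2.5054852
h(2.6945148) = -26.0367185
x_3 = 2.6945148 − (-26.0367185)·(-2.5054852)/(-121.0447185) = 3.2334446;  |Δ| = 0.5389299
h(3.2334446) = -11.7938055
x_4 = 3.2334446 − (-11.7938055)·(0.5389299)/(14.2429130) = 3.6797040;  |Δ| = 0.4462594
h(3.6797040) = 4.2240091
x_5 = 3.6797040 − 4.2240091·(0.4462594)/(16.0178146) = 3.5620223;  |Δ| = 0.1176817
h(3.5620223) = -0.4050496
x_6 = 3.5620223 − (-0.4050496)·(-0.1176817)/(-4.6290587) = 3.5723197;  |Δ| = 0.0102973
h(3.5723197) = -0.0119579
x_7 = 3.5723197 − (-0.0119579)·(0.0102973)/(0.3930917) = 3.5726329;  |Δ| = 0.0003132
|x_7 − x_6| = 0.0003132 < 10^{-3}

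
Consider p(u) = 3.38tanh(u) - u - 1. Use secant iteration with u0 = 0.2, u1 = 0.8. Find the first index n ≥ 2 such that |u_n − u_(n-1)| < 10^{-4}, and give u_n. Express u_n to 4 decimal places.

n = 6, u_n = 0.4636

p(0.2) = -0.532871, p(0.8) = 0.444444
u2 = 0.800000 − 0.444444·(0.600000)/(0.977316) = 0.527144;  |Δ| = 0.272856
p(0.527144) = 0.106055
u3 = 0.527144 − 0.106055·(-0.272856)/(-0.338390) = 0.441628;  |Δ| = 0.085516
p(0.441628) = -0.038952
u4 = 0.441628 − (-0.038952)·(-0.085516)/(-0.145006) = 0.464599;  |Δ| = 0.022971
p(0.464599) = 0.001730
u5 = 0.464599 − 0.001730·(0.022971)/(0.040682) = 0.463622;  |Δ| = 0.000977
p(0.463622) = 0.000025
u6 = 0.463622 − 0.000025·(-0.000977)/(-0.001705) = 0.463608;  |Δ| = 0.000015
|u6 − u5| = 0.000015 < 10^{-4}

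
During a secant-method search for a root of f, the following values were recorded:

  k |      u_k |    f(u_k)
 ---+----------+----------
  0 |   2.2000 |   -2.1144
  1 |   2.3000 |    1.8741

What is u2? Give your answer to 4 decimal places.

u2 = 2.3000 − 1.8741·(2.3000 − 2.2000) / (1.8741 − (-2.1144))
   = 2.3000 − (0.187410)/(3.988500) = 2.253012

2.2530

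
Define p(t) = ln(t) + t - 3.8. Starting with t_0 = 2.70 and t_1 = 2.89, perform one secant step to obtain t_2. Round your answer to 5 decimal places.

2.77861

p(2.70) = -0.1067482, p(2.89) = 0.1512565
t_2 = 2.8900000 − 0.1512565·(2.8900000 − 2.7000000) / (0.1512565 − (-0.1067482)) = 2.8900000 − (0.0287387)/(0.2580047) = 2.7786116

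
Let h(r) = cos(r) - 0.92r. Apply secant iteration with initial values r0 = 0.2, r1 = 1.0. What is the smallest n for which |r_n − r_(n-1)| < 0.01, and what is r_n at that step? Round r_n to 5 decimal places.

h(0.2) = 0.7960666, h(1.0) = -0.3796977
r2 = 1.0000000 − (-0.3796977)·(0.8000000)/(-1.1757643) = 0.7416505;  |Δ| = 0.2583495
h(0.7416505) = 0.0550362
r3 = 0.7416505 − 0.0550362·(-0.2583495)/(0.4347339) = 0.7743569;  |Δ| = 0.0327064
h(0.7743569) = 0.0024626
r4 = 0.7743569 − 0.0024626·(0.0327064)/(-0.0525737) = 0.7758889;  |Δ| = 0.0015320
|r4 − r3| = 0.0015320 < 0.01

n = 4, r_n = 0.77589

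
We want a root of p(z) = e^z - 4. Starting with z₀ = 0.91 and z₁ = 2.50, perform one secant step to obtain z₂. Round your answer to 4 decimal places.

p(0.91) = -1.515677, p(2.50) = 8.182494
z₂ = 2.500000 − 8.182494·(2.500000 − 0.910000) / (8.182494 − (-1.515677)) = 2.500000 − (13.010165)/(9.698171) = 1.158493

1.1585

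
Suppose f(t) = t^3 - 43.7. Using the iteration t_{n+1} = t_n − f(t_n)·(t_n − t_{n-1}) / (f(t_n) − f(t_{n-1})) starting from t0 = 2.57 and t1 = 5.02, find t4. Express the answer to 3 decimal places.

3.536

f(2.57) = -26.72541, f(5.02) = 82.80601
t2 = 5.02000 − 82.80601·(5.02000 − 2.57000) / (82.80601 − (-26.72541)) = 5.02000 − (202.87472)/(109.53141) = 3.16779
f(3.16779) = -11.91144
t3 = 3.16779 − (-11.91144)·(3.16779 − 5.02000) / (-11.91144 − 82.80601) = 3.16779 − (22.06243)/(-94.71745) = 3.40072
f(3.40072) = -4.37092
t4 = 3.40072 − (-4.37092)·(3.40072 − 3.16779) / (-4.37092 − (-11.91144)) = 3.40072 − (-1.01811)/(7.54052) = 3.53574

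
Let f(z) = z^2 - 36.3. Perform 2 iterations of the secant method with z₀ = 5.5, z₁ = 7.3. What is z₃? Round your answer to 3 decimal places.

f(5.5) = -6.05000, f(7.3) = 16.99000
z₂ = 7.30000 − 16.99000·(7.30000 − 5.50000) / (16.99000 − (-6.05000)) = 7.30000 − (30.58200)/(23.04000) = 5.97266
f(5.97266) = -0.62738
z₃ = 5.97266 − (-0.62738)·(5.97266 − 7.30000) / (-0.62738 − 16.99000) = 5.97266 − (0.83275)/(-17.61738) = 6.01992

6.020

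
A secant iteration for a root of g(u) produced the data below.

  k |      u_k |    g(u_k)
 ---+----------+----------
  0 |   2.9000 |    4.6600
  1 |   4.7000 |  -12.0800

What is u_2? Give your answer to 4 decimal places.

3.4011

u_2 = 4.7000 − (-12.0800)·(4.7000 − 2.9000) / (-12.0800 − 4.6600)
   = 4.7000 − (-21.744000)/(-16.740000) = 3.401075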